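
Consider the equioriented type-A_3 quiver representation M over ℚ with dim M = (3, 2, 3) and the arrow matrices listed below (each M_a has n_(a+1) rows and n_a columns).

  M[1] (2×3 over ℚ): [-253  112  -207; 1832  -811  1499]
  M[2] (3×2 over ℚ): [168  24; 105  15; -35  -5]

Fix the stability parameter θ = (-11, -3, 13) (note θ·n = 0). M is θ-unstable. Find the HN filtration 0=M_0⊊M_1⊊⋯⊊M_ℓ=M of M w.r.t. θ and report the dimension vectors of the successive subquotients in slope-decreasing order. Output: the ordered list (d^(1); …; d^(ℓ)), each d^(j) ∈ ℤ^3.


Barcode: M ≅ I[1,1], I[1,2], I[1,3], I[3,3]^2. HN layers by μ_θ (3 steps, strictly decreasing):
  μ^(1)=13; μ^(2)=-3; μ^(3)=-11

((0, 0, 3); (0, 2, 0); (3, 0, 0))


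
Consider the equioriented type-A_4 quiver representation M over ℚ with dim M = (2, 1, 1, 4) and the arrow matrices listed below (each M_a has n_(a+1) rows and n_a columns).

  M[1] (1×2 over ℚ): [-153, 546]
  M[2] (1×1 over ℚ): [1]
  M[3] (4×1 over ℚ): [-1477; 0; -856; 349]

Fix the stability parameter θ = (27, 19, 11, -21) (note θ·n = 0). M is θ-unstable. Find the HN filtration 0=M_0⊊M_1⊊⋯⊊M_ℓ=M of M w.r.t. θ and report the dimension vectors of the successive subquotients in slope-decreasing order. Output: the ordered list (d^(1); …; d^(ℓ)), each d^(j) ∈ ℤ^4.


Barcode: M ≅ I[1,1], I[1,4], I[4,4]^3. HN layers by μ_θ (3 steps, strictly decreasing):
  μ^(1)=27; μ^(2)=9; μ^(3)=-21

((1, 0, 0, 0); (1, 1, 1, 1); (0, 0, 0, 3))


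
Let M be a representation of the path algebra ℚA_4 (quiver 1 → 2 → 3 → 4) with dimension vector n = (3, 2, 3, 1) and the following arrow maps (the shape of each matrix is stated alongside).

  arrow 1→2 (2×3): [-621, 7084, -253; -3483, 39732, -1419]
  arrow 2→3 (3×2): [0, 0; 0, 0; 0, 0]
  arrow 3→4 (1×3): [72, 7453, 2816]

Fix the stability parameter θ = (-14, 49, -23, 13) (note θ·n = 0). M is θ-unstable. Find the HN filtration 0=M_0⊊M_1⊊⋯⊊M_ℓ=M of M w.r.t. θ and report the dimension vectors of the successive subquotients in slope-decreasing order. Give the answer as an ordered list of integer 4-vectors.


Barcode: M ≅ I[1,1]^2, I[1,2], I[2,2], I[3,3]^2, I[3,4]. HN layers by μ_θ (4 steps, strictly decreasing):
  μ^(1)=49; μ^(2)=13; μ^(3)=-14; μ^(4)=-23

((0, 2, 0, 0); (0, 0, 0, 1); (3, 0, 0, 0); (0, 0, 3, 0))


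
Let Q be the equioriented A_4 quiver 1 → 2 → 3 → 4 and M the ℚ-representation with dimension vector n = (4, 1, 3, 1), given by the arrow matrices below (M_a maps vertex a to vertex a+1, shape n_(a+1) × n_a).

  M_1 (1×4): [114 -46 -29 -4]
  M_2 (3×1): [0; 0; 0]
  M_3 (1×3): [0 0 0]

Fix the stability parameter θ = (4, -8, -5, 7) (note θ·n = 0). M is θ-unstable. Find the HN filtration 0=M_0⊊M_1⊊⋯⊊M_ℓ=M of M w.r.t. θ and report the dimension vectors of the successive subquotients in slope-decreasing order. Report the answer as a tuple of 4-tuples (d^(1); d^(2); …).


Via rank(M_{q-1}∘⋯∘M_p): M ≅ I[1,1]^3, I[1,2], I[3,3]^3, I[4,4].
μ_θ-semistable layers: μ^(1)=7; μ^(2)=4; μ^(3)=-2; μ^(4)=-5

((0, 0, 0, 1); (3, 0, 0, 0); (1, 1, 0, 0); (0, 0, 3, 0))


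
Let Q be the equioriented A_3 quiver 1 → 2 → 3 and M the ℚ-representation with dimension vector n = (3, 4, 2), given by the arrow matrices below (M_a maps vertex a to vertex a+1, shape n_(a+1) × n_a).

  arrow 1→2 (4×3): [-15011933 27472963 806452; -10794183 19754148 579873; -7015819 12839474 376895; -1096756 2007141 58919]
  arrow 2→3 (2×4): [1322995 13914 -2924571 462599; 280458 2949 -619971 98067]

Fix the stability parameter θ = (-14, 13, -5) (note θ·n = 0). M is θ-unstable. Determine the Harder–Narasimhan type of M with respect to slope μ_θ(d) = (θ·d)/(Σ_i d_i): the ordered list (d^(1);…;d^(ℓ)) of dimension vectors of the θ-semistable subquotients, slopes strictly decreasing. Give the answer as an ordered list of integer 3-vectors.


Barcode: M ≅ I[1,1], I[1,2], I[1,3], I[2,2], I[2,3]. HN layers by μ_θ (3 steps, strictly decreasing):
  μ^(1)=13; μ^(2)=4; μ^(3)=-14

((0, 2, 0); (0, 2, 2); (3, 0, 0))


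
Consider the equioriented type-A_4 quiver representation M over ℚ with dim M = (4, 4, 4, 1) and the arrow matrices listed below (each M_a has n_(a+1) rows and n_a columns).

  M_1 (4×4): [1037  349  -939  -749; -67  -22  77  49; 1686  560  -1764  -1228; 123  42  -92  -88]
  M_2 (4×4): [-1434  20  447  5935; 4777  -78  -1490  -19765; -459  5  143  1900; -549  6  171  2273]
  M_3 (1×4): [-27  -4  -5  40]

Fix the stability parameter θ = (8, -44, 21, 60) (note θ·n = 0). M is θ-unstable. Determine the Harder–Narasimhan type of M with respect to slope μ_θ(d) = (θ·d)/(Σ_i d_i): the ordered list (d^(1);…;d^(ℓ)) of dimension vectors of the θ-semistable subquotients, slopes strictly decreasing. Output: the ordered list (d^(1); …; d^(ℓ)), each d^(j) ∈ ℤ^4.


Barcode: M ≅ I[1,3]^3, I[1,4]. HN layers by μ_θ (3 steps, strictly decreasing):
  μ^(1)=60; μ^(2)=21; μ^(3)=-18

((0, 0, 0, 1); (0, 0, 4, 0); (4, 4, 0, 0))


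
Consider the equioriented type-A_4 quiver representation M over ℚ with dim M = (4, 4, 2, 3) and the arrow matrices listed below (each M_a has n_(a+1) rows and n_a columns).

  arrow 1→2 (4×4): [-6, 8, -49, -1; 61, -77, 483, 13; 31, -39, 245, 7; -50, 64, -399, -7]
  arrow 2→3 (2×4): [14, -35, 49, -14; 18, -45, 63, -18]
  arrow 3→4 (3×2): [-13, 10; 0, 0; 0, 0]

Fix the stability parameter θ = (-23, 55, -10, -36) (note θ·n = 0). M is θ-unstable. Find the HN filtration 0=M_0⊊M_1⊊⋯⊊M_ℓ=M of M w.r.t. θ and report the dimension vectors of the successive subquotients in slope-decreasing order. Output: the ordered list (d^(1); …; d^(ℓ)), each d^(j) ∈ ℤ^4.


Interval decomposition of M: I[1,1], I[1,2]^2, I[1,4], I[2,2], I[3,3], I[4,4]^2.
HN type (ℓ=5): μ^(1)=55; μ^(2)=3; μ^(3)=-10; μ^(4)=-23; μ^(5)=-36

((0, 3, 0, 0); (0, 1, 1, 1); (0, 0, 1, 0); (4, 0, 0, 0); (0, 0, 0, 2))


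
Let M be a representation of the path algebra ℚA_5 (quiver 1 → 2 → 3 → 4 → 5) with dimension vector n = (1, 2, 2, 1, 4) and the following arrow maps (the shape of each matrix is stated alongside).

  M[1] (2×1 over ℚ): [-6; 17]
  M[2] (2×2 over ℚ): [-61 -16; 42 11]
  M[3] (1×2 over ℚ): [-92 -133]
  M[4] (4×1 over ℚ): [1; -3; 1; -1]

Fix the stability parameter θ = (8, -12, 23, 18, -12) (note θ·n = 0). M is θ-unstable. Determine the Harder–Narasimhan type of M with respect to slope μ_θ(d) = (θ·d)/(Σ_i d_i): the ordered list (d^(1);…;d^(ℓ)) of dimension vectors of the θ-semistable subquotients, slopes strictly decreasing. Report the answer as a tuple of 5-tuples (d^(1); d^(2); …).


Interval decomposition of M: I[1,5], I[2,3], I[5,5]^3.
HN type (ℓ=4): μ^(1)=23; μ^(2)=29/3; μ^(3)=-2; μ^(4)=-12

((0, 0, 1, 0, 0); (0, 0, 1, 1, 1); (1, 1, 0, 0, 0); (0, 1, 0, 0, 3))


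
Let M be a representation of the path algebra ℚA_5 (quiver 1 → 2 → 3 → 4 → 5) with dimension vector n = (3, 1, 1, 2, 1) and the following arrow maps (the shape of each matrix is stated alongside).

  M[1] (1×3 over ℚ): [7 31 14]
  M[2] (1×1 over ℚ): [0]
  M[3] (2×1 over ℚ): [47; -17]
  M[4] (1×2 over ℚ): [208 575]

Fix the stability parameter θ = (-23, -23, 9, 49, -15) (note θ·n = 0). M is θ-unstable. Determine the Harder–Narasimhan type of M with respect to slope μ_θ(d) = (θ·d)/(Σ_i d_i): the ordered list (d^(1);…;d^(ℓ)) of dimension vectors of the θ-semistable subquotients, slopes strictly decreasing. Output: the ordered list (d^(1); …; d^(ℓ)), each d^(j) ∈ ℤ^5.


Interval decomposition of M: I[1,1]^2, I[1,2], I[3,5], I[4,4].
HN type (ℓ=4): μ^(1)=49; μ^(2)=17; μ^(3)=9; μ^(4)=-23

((0, 0, 0, 1, 0); (0, 0, 0, 1, 1); (0, 0, 1, 0, 0); (3, 1, 0, 0, 0))


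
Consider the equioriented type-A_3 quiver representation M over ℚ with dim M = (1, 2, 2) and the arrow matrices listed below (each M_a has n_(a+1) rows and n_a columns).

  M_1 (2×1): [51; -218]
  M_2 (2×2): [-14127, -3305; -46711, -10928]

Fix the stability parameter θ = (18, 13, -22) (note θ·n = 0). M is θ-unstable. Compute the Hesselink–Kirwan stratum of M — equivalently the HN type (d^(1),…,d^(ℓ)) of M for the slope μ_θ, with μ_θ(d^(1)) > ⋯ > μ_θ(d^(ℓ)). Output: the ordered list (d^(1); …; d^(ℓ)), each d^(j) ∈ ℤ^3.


Barcode: M ≅ I[1,3], I[2,3]. HN layers by μ_θ (2 steps, strictly decreasing):
  μ^(1)=3; μ^(2)=-9/2

((1, 1, 1); (0, 1, 1))


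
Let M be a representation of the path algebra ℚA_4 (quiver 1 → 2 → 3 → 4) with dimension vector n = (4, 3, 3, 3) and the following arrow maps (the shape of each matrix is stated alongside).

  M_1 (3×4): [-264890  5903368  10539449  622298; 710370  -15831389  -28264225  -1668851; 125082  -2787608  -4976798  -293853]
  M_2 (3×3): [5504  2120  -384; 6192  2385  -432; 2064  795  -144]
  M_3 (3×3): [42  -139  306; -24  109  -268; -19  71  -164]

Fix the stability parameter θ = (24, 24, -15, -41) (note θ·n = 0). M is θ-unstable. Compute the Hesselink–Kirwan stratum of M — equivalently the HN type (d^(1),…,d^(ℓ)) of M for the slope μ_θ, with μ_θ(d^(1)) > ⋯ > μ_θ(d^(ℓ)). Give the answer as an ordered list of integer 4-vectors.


Barcode: M ≅ I[1,1], I[1,2]^2, I[1,4], I[3,4]^2. HN layers by μ_θ (3 steps, strictly decreasing):
  μ^(1)=24; μ^(2)=-2; μ^(3)=-28

((3, 2, 0, 0); (1, 1, 1, 1); (0, 0, 2, 2))


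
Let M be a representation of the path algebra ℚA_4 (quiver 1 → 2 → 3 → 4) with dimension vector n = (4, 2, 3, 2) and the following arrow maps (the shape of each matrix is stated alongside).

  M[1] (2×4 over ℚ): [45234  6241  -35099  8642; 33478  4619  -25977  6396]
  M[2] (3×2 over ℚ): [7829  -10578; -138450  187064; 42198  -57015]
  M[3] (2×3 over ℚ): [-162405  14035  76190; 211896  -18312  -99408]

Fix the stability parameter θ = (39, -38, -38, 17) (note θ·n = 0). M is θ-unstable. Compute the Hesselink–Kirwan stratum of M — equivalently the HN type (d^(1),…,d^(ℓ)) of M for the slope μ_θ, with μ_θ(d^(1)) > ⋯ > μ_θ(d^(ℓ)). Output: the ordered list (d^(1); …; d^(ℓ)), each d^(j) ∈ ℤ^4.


Barcode: M ≅ I[1,1]^2, I[1,3], I[1,4], I[3,3], I[4,4]. HN layers by μ_θ (4 steps, strictly decreasing):
  μ^(1)=39; μ^(2)=17; μ^(3)=-37/3; μ^(4)=-38

((2, 0, 0, 0); (0, 0, 0, 2); (2, 2, 2, 0); (0, 0, 1, 0))


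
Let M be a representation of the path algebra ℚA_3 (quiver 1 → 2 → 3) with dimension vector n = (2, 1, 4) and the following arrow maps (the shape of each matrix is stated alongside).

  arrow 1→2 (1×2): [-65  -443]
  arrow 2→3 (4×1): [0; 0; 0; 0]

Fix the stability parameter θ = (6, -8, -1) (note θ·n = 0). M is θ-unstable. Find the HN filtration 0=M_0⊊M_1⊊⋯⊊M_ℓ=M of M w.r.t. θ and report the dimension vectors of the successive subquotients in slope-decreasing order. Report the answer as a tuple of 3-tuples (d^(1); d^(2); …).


Interval decomposition of M: I[1,1], I[1,2], I[3,3]^4.
HN type (ℓ=2): μ^(1)=6; μ^(2)=-1

((1, 0, 0); (1, 1, 4))


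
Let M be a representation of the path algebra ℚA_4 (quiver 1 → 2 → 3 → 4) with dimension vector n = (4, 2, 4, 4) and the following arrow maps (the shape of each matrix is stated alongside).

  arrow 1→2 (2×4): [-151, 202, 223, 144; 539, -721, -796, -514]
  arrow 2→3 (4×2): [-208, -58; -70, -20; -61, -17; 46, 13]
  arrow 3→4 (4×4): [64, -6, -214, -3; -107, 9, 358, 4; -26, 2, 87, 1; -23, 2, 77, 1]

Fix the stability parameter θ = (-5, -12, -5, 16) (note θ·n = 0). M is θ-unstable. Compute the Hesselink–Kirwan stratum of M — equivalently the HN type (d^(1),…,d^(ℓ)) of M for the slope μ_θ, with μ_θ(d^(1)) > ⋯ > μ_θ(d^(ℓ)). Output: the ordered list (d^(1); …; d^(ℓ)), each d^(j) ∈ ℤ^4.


Via rank(M_{q-1}∘⋯∘M_p): M ≅ I[1,1]^2, I[1,4]^2, I[3,4]^2.
μ_θ-semistable layers: μ^(1)=16; μ^(2)=-5; μ^(3)=-17/2

((0, 0, 0, 4); (2, 0, 4, 0); (2, 2, 0, 0))


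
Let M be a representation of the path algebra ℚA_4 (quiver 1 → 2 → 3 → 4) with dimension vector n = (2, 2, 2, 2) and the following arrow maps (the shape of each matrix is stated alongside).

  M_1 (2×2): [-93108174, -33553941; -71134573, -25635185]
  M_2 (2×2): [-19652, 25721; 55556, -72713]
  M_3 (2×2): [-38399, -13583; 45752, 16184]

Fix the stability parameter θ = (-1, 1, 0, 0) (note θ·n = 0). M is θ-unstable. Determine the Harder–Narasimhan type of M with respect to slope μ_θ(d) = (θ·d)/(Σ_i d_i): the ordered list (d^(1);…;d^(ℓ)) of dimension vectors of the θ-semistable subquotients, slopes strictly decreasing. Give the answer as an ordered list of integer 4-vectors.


Via rank(M_{q-1}∘⋯∘M_p): M ≅ I[1,2], I[1,3], I[3,4], I[4,4].
μ_θ-semistable layers: μ^(1)=1; μ^(2)=1/2; μ^(3)=0; μ^(4)=-1

((0, 1, 0, 0); (0, 1, 1, 0); (0, 0, 1, 2); (2, 0, 0, 0))


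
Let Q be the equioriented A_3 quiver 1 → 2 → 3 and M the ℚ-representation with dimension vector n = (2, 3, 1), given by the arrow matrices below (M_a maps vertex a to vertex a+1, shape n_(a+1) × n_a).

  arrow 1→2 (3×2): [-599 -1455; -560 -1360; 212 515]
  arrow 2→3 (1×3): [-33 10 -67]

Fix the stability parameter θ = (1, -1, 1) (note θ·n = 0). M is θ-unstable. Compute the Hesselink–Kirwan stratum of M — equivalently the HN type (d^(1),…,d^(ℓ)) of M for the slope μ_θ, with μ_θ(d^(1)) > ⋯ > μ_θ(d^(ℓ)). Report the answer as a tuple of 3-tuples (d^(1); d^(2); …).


Via rank(M_{q-1}∘⋯∘M_p): M ≅ I[1,2], I[1,3], I[2,2].
μ_θ-semistable layers: μ^(1)=1; μ^(2)=0; μ^(3)=-1

((0, 0, 1); (2, 2, 0); (0, 1, 0))


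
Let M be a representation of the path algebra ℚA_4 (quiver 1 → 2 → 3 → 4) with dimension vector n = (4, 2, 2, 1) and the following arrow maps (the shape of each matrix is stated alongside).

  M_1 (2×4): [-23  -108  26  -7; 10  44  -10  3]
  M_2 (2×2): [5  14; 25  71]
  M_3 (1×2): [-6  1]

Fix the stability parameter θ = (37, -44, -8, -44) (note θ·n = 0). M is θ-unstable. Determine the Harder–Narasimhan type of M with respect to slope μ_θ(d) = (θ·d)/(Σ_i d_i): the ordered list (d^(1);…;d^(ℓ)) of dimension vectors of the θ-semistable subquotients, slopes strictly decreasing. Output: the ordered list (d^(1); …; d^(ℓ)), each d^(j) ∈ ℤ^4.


Via rank(M_{q-1}∘⋯∘M_p): M ≅ I[1,1]^2, I[1,3], I[1,4].
μ_θ-semistable layers: μ^(1)=37; μ^(2)=-5; μ^(3)=-59/4

((2, 0, 0, 0); (1, 1, 1, 0); (1, 1, 1, 1))


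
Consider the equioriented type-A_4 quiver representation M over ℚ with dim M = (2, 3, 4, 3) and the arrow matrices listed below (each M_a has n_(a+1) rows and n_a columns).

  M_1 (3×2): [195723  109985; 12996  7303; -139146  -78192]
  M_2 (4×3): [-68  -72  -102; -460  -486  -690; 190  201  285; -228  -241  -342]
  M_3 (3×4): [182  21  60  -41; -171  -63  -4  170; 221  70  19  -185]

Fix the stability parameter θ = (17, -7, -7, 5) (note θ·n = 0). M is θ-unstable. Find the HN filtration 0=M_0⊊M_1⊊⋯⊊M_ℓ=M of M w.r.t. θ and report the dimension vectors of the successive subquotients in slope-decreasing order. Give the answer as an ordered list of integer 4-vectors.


Interval decomposition of M: I[1,2], I[1,4], I[2,4], I[3,3], I[3,4].
HN type (ℓ=3): μ^(1)=5; μ^(2)=1; μ^(3)=-7

((1, 1, 0, 3); (1, 1, 1, 0); (0, 1, 3, 0))


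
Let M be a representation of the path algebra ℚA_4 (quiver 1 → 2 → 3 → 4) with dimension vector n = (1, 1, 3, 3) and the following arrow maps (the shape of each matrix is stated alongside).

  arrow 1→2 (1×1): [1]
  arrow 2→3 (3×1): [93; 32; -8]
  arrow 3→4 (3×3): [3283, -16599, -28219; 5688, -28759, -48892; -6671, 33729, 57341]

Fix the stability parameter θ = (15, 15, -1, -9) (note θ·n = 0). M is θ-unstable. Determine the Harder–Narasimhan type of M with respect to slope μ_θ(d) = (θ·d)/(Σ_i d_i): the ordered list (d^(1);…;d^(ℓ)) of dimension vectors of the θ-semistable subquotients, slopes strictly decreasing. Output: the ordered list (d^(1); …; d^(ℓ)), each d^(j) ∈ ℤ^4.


Barcode: M ≅ I[1,4], I[3,4]^2. HN layers by μ_θ (2 steps, strictly decreasing):
  μ^(1)=5; μ^(2)=-5

((1, 1, 1, 1); (0, 0, 2, 2))


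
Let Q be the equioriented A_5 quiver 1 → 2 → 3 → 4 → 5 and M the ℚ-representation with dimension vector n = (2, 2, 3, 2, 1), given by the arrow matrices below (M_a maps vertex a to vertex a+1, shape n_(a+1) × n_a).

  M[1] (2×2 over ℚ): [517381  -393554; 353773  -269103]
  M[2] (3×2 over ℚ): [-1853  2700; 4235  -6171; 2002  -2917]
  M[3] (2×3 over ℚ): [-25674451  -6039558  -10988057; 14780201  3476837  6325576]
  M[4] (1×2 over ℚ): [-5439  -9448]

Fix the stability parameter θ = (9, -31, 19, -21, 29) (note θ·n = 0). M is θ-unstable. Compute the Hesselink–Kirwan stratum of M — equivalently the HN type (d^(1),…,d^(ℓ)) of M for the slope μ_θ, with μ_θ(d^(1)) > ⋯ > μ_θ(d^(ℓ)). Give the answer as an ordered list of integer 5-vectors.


Barcode: M ≅ I[1,4], I[1,5], I[3,3]. HN layers by μ_θ (4 steps, strictly decreasing):
  μ^(1)=29; μ^(2)=19; μ^(3)=-1; μ^(4)=-11

((0, 0, 0, 0, 1); (0, 0, 1, 0, 0); (0, 0, 2, 2, 0); (2, 2, 0, 0, 0))


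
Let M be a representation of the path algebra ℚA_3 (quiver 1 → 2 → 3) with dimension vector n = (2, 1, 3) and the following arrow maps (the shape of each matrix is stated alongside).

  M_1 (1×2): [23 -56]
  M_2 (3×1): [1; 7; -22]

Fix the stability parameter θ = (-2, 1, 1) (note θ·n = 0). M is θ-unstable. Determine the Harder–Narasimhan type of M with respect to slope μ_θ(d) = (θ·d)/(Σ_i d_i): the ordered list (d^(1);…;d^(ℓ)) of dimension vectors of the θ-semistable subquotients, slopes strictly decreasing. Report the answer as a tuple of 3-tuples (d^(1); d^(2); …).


Barcode: M ≅ I[1,1], I[1,3], I[3,3]^2. HN layers by μ_θ (2 steps, strictly decreasing):
  μ^(1)=1; μ^(2)=-2

((0, 1, 3); (2, 0, 0))


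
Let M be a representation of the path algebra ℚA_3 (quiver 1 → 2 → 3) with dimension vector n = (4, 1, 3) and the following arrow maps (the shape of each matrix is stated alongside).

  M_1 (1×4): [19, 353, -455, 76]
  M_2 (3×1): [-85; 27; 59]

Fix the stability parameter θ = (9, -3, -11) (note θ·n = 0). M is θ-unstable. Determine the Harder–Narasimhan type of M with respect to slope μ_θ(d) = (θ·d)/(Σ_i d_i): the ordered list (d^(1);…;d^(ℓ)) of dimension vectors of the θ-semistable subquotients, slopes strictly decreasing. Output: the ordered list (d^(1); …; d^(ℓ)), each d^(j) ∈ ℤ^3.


Barcode: M ≅ I[1,1]^3, I[1,3], I[3,3]^2. HN layers by μ_θ (3 steps, strictly decreasing):
  μ^(1)=9; μ^(2)=-5/3; μ^(3)=-11

((3, 0, 0); (1, 1, 1); (0, 0, 2))


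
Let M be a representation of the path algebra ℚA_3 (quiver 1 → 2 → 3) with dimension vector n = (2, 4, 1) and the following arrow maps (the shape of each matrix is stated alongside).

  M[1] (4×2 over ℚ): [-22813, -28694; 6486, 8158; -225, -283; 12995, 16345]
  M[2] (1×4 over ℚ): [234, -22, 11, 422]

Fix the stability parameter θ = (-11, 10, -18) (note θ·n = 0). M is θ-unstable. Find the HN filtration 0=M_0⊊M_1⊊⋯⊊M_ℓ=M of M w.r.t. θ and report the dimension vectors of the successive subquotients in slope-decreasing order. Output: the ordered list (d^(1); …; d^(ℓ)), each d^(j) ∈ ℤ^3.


Via rank(M_{q-1}∘⋯∘M_p): M ≅ I[1,2], I[1,3], I[2,2]^2.
μ_θ-semistable layers: μ^(1)=10; μ^(2)=-4; μ^(3)=-11

((0, 3, 0); (0, 1, 1); (2, 0, 0))


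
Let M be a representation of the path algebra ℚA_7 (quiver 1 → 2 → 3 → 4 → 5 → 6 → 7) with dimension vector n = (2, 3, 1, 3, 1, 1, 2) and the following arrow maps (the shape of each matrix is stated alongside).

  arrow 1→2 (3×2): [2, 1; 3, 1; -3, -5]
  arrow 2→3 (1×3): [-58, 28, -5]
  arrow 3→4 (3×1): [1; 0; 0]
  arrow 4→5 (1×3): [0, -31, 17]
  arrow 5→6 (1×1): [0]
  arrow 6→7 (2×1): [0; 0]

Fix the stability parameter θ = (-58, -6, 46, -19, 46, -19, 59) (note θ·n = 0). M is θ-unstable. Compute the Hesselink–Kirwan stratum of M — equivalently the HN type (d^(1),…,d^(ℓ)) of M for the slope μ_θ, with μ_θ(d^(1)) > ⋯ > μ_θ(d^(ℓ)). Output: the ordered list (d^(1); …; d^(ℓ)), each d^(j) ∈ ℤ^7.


Barcode: M ≅ I[1,2], I[1,4], I[2,2], I[4,4], I[4,5], I[6,6], I[7,7]^2. HN layers by μ_θ (6 steps, strictly decreasing):
  μ^(1)=59; μ^(2)=46; μ^(3)=27/2; μ^(4)=-6; μ^(5)=-19; μ^(6)=-58

((0, 0, 0, 0, 0, 0, 2); (0, 0, 0, 0, 1, 0, 0); (0, 0, 1, 1, 0, 0, 0); (0, 3, 0, 0, 0, 0, 0); (0, 0, 0, 2, 0, 1, 0); (2, 0, 0, 0, 0, 0, 0))


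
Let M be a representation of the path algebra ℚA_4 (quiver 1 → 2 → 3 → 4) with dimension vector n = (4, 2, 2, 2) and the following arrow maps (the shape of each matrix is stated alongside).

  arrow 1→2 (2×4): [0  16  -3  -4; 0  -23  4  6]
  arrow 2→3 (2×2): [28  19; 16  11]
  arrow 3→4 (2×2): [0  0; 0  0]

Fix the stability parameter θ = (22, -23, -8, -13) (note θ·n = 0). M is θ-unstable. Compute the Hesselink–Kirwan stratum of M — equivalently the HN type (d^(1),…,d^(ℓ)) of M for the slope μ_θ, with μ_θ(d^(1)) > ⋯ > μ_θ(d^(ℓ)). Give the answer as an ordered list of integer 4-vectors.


Barcode: M ≅ I[1,1]^2, I[1,3]^2, I[4,4]^2. HN layers by μ_θ (3 steps, strictly decreasing):
  μ^(1)=22; μ^(2)=-3; μ^(3)=-13

((2, 0, 0, 0); (2, 2, 2, 0); (0, 0, 0, 2))


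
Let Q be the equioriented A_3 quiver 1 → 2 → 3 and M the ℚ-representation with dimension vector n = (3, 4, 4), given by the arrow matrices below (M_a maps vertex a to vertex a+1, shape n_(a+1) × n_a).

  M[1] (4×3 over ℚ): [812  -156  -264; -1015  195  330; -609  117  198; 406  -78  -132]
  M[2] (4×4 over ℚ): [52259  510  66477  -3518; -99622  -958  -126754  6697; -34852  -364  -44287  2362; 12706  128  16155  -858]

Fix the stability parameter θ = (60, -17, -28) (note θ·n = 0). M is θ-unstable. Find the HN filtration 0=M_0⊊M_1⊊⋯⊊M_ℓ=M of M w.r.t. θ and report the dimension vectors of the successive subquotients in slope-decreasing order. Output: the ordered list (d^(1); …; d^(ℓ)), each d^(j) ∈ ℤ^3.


Via rank(M_{q-1}∘⋯∘M_p): M ≅ I[1,1]^2, I[1,3], I[2,2], I[2,3]^2, I[3,3].
μ_θ-semistable layers: μ^(1)=60; μ^(2)=5; μ^(3)=-17; μ^(4)=-45/2; μ^(5)=-28

((2, 0, 0); (1, 1, 1); (0, 1, 0); (0, 2, 2); (0, 0, 1))


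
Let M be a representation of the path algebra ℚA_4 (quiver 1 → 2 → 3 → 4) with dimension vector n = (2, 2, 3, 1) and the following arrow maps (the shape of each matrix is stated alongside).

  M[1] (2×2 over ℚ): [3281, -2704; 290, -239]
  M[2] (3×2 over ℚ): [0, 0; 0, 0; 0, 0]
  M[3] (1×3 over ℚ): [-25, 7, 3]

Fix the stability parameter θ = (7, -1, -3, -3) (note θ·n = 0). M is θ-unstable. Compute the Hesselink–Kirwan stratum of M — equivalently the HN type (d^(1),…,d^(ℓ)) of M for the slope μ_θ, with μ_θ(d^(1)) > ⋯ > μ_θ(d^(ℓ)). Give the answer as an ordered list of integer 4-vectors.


Interval decomposition of M: I[1,2]^2, I[3,3]^2, I[3,4].
HN type (ℓ=2): μ^(1)=3; μ^(2)=-3

((2, 2, 0, 0); (0, 0, 3, 1))


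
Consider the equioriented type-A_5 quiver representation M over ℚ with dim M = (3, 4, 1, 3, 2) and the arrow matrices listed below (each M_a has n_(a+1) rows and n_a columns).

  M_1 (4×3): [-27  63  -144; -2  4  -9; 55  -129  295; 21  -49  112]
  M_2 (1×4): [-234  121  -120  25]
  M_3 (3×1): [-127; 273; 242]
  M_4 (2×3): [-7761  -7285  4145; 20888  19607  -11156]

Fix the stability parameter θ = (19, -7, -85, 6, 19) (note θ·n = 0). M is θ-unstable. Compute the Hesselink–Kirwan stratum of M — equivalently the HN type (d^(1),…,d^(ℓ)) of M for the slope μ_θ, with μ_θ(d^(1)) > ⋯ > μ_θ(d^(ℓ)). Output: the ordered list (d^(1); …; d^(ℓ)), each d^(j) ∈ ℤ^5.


Interval decomposition of M: I[1,1], I[1,2], I[1,5], I[2,2]^2, I[4,4], I[4,5].
HN type (ℓ=4): μ^(1)=19; μ^(2)=6; μ^(3)=-7; μ^(4)=-73/3

((1, 0, 0, 0, 2); (1, 1, 0, 3, 0); (0, 2, 0, 0, 0); (1, 1, 1, 0, 0))


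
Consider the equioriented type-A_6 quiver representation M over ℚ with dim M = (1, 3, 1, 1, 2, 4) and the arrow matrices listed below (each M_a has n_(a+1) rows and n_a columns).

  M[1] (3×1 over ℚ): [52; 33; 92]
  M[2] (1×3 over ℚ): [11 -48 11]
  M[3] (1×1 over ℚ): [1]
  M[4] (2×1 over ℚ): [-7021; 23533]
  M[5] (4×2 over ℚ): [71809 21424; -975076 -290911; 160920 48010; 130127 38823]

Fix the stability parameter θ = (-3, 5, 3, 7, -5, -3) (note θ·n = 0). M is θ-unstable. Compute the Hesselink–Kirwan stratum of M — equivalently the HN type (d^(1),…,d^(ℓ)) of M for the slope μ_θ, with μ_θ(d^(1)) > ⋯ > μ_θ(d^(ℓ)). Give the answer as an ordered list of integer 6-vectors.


Interval decomposition of M: I[1,2], I[2,2], I[2,6], I[5,6], I[6,6]^2.
HN type (ℓ=4): μ^(1)=5; μ^(2)=7/5; μ^(3)=-3; μ^(4)=-5

((0, 2, 0, 0, 0, 0); (0, 1, 1, 1, 1, 1); (1, 0, 0, 0, 0, 3); (0, 0, 0, 0, 1, 0))


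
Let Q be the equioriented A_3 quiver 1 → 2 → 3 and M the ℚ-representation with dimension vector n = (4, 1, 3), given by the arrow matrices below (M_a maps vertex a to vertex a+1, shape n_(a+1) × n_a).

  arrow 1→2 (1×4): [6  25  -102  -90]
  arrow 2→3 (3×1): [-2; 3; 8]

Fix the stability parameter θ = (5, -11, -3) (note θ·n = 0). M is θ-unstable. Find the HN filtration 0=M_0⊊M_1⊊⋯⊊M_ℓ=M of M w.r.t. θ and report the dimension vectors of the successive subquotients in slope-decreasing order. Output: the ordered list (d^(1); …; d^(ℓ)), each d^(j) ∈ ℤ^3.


Interval decomposition of M: I[1,1]^3, I[1,3], I[3,3]^2.
HN type (ℓ=2): μ^(1)=5; μ^(2)=-3

((3, 0, 0); (1, 1, 3))


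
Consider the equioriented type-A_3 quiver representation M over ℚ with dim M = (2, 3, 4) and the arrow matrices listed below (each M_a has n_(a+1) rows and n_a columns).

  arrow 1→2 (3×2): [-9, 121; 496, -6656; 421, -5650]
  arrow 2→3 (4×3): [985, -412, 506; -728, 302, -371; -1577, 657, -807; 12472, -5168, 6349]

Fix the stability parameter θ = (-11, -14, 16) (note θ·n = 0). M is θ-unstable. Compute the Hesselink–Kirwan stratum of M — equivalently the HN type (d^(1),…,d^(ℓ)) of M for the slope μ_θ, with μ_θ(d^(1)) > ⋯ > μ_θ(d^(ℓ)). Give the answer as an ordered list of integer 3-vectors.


Interval decomposition of M: I[1,3]^2, I[2,3], I[3,3].
HN type (ℓ=3): μ^(1)=16; μ^(2)=-25/2; μ^(3)=-14

((0, 0, 4); (2, 2, 0); (0, 1, 0))


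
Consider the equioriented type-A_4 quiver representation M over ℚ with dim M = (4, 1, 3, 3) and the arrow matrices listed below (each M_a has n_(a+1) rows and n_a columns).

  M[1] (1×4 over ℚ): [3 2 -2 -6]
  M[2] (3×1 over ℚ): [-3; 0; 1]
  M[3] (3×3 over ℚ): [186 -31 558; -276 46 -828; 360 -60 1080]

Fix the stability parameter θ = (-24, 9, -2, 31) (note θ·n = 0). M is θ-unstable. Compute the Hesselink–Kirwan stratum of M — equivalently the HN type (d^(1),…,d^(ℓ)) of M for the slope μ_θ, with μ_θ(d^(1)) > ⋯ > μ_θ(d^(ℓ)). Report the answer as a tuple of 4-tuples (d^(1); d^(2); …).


Via rank(M_{q-1}∘⋯∘M_p): M ≅ I[1,1]^3, I[1,3], I[3,3], I[3,4], I[4,4]^2.
μ_θ-semistable layers: μ^(1)=31; μ^(2)=7/2; μ^(3)=-2; μ^(4)=-24

((0, 0, 0, 3); (0, 1, 1, 0); (0, 0, 2, 0); (4, 0, 0, 0))


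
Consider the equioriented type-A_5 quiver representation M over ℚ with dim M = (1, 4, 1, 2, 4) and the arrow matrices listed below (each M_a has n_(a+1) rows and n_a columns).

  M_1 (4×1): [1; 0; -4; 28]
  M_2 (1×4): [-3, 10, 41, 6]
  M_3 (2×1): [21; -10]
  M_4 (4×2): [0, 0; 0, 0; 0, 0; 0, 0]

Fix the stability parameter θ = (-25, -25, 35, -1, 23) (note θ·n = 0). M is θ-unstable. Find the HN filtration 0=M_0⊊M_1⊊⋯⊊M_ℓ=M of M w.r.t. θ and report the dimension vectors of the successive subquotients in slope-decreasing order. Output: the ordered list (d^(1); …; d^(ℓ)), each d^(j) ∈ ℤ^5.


Interval decomposition of M: I[1,4], I[2,2]^3, I[4,4], I[5,5]^4.
HN type (ℓ=4): μ^(1)=23; μ^(2)=17; μ^(3)=-1; μ^(4)=-25

((0, 0, 0, 0, 4); (0, 0, 1, 1, 0); (0, 0, 0, 1, 0); (1, 4, 0, 0, 0))


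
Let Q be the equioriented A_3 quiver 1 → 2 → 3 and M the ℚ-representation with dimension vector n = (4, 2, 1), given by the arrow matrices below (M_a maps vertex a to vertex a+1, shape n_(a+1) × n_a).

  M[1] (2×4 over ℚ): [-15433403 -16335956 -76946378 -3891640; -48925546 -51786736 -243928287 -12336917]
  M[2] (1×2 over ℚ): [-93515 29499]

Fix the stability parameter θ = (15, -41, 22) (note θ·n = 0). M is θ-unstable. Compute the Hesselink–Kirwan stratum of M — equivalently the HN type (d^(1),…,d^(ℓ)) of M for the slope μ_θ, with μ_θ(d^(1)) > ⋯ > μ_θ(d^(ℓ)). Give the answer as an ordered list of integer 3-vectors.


Barcode: M ≅ I[1,1]^2, I[1,2], I[1,3]. HN layers by μ_θ (3 steps, strictly decreasing):
  μ^(1)=22; μ^(2)=15; μ^(3)=-13

((0, 0, 1); (2, 0, 0); (2, 2, 0))


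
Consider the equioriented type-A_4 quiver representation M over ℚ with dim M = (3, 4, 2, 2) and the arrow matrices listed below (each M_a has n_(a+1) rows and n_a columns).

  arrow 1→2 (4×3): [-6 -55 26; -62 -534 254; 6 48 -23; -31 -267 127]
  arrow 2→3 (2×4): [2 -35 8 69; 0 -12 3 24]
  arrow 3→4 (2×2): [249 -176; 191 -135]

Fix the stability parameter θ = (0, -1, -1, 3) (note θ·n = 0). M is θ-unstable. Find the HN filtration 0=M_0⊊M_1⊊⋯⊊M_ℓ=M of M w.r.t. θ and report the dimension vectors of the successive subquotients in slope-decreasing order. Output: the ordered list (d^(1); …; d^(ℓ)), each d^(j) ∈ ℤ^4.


Interval decomposition of M: I[1,2], I[1,4]^2, I[2,2].
HN type (ℓ=4): μ^(1)=3; μ^(2)=-1/2; μ^(3)=-2/3; μ^(4)=-1

((0, 0, 0, 2); (1, 1, 0, 0); (2, 2, 2, 0); (0, 1, 0, 0))


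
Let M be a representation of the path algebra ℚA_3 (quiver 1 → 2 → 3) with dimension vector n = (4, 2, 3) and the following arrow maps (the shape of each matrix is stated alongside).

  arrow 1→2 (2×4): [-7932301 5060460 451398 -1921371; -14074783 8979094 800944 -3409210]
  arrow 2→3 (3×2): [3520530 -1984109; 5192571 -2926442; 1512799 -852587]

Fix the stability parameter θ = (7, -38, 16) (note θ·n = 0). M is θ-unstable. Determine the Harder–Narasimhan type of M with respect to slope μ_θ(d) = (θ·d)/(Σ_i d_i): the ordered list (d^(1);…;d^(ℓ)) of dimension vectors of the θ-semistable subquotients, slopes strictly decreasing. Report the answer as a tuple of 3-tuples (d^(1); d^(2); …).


Via rank(M_{q-1}∘⋯∘M_p): M ≅ I[1,1]^2, I[1,3]^2, I[3,3].
μ_θ-semistable layers: μ^(1)=16; μ^(2)=7; μ^(3)=-31/2

((0, 0, 3); (2, 0, 0); (2, 2, 0))


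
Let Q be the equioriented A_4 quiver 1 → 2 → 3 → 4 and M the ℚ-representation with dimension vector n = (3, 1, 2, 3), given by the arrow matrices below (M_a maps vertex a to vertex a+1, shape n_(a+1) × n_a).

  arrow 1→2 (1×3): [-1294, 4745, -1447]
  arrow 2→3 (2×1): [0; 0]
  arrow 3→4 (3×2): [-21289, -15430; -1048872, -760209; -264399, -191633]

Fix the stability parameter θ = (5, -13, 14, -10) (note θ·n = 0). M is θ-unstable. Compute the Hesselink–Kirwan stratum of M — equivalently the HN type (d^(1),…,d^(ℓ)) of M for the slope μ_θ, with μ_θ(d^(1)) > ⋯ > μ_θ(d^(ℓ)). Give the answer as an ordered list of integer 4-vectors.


Barcode: M ≅ I[1,1]^2, I[1,2], I[3,4]^2, I[4,4]. HN layers by μ_θ (4 steps, strictly decreasing):
  μ^(1)=5; μ^(2)=2; μ^(3)=-4; μ^(4)=-10

((2, 0, 0, 0); (0, 0, 2, 2); (1, 1, 0, 0); (0, 0, 0, 1))


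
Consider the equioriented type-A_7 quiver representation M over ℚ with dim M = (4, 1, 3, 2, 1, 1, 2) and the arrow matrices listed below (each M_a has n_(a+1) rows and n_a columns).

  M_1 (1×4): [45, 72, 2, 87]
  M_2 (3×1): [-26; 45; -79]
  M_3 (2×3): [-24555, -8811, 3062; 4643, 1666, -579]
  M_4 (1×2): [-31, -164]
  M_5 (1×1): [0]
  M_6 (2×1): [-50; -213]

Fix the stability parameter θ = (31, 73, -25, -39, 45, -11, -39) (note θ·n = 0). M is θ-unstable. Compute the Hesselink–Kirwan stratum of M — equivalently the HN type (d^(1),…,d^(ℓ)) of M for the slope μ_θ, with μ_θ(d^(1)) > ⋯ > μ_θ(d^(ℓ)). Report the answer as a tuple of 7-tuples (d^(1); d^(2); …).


Interval decomposition of M: I[1,1]^3, I[1,5], I[3,3], I[3,4], I[6,7], I[7,7].
HN type (ℓ=6): μ^(1)=45; μ^(2)=31; μ^(3)=10; μ^(4)=-25; μ^(5)=-32; μ^(6)=-39

((0, 0, 0, 0, 1, 0, 0); (3, 0, 0, 0, 0, 0, 0); (1, 1, 1, 1, 0, 0, 0); (0, 0, 1, 0, 0, 1, 1); (0, 0, 1, 1, 0, 0, 0); (0, 0, 0, 0, 0, 0, 1))


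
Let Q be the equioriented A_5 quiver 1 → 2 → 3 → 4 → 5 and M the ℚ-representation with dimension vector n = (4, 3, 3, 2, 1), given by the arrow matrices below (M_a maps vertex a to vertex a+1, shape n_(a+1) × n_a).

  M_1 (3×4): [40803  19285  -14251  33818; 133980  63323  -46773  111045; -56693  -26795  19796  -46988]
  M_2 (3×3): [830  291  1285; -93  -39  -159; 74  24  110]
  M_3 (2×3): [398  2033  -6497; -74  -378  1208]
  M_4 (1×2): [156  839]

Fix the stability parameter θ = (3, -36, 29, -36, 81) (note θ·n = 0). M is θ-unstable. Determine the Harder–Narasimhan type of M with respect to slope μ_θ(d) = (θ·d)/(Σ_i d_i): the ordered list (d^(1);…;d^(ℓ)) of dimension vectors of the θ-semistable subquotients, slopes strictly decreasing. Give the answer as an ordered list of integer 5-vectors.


Barcode: M ≅ I[1,1], I[1,3], I[1,4], I[1,5]. HN layers by μ_θ (5 steps, strictly decreasing):
  μ^(1)=81; μ^(2)=29; μ^(3)=3; μ^(4)=-7/2; μ^(5)=-33/2

((0, 0, 0, 0, 1); (0, 0, 1, 0, 0); (1, 0, 0, 0, 0); (0, 0, 2, 2, 0); (3, 3, 0, 0, 0))


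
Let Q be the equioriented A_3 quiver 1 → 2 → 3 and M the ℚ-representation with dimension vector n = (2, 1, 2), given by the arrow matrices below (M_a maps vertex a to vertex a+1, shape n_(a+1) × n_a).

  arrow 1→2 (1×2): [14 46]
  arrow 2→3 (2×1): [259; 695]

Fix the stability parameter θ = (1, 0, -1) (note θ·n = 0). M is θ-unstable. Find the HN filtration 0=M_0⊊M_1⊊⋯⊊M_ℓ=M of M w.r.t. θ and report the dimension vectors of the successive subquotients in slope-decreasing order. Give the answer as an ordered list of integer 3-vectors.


Interval decomposition of M: I[1,1], I[1,3], I[3,3].
HN type (ℓ=3): μ^(1)=1; μ^(2)=0; μ^(3)=-1

((1, 0, 0); (1, 1, 1); (0, 0, 1))


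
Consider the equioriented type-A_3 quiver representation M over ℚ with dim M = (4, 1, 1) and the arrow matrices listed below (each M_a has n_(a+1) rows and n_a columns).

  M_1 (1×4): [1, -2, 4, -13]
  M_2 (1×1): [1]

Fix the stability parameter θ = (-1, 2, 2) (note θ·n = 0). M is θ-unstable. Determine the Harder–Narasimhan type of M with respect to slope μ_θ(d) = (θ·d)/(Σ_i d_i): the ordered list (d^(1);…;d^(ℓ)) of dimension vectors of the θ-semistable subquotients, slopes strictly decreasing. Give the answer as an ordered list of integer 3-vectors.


Barcode: M ≅ I[1,1]^3, I[1,3]. HN layers by μ_θ (2 steps, strictly decreasing):
  μ^(1)=2; μ^(2)=-1

((0, 1, 1); (4, 0, 0))


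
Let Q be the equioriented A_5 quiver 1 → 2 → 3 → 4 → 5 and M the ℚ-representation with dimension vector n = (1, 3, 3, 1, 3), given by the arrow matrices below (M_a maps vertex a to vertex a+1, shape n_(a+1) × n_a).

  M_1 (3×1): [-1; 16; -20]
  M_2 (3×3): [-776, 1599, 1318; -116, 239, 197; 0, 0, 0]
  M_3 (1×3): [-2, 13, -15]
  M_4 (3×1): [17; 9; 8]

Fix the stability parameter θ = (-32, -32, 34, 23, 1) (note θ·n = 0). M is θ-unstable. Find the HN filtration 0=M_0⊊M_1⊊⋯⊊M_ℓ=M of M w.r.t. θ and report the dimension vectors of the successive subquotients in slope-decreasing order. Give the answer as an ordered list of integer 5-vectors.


Barcode: M ≅ I[1,2], I[2,3], I[2,5], I[3,3], I[5,5]^2. HN layers by μ_θ (4 steps, strictly decreasing):
  μ^(1)=34; μ^(2)=58/3; μ^(3)=1; μ^(4)=-32

((0, 0, 2, 0, 0); (0, 0, 1, 1, 1); (0, 0, 0, 0, 2); (1, 3, 0, 0, 0))


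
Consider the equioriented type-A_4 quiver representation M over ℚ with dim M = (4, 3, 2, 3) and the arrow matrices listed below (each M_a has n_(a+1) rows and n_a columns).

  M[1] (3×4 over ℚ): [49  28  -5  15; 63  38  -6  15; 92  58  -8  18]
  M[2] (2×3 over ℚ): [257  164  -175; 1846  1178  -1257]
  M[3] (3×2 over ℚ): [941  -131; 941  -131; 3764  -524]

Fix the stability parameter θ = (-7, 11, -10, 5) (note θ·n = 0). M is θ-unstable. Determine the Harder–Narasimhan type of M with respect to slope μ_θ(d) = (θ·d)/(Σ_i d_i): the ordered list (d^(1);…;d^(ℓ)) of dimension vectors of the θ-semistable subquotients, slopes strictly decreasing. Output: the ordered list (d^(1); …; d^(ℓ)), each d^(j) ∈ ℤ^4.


Barcode: M ≅ I[1,1], I[1,2], I[1,3], I[1,4], I[4,4]^2. HN layers by μ_θ (4 steps, strictly decreasing):
  μ^(1)=11; μ^(2)=5; μ^(3)=1/2; μ^(4)=-7

((0, 1, 0, 0); (0, 0, 0, 3); (0, 2, 2, 0); (4, 0, 0, 0))


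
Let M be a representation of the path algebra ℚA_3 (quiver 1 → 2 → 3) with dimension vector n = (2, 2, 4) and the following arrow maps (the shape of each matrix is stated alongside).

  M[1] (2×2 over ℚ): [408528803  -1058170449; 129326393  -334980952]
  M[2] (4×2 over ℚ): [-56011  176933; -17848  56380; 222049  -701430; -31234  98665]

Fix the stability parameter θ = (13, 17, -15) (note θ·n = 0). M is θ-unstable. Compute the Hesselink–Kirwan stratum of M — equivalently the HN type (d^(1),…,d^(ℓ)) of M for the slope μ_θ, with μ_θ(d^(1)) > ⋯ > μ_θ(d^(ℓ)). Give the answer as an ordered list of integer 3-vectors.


Interval decomposition of M: I[1,3]^2, I[3,3]^2.
HN type (ℓ=2): μ^(1)=5; μ^(2)=-15

((2, 2, 2); (0, 0, 2))


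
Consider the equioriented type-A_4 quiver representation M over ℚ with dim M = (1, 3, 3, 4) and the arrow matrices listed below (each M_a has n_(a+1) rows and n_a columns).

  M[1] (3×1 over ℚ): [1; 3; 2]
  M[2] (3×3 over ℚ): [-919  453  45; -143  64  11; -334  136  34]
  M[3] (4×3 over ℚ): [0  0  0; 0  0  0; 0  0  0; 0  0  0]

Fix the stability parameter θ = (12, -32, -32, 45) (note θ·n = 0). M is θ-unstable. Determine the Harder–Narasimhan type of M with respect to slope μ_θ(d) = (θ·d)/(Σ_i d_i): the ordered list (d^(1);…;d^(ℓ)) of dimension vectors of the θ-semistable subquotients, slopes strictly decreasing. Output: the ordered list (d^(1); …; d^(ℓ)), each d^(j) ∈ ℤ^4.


Barcode: M ≅ I[1,3], I[2,3]^2, I[4,4]^4. HN layers by μ_θ (3 steps, strictly decreasing):
  μ^(1)=45; μ^(2)=-52/3; μ^(3)=-32

((0, 0, 0, 4); (1, 1, 1, 0); (0, 2, 2, 0))


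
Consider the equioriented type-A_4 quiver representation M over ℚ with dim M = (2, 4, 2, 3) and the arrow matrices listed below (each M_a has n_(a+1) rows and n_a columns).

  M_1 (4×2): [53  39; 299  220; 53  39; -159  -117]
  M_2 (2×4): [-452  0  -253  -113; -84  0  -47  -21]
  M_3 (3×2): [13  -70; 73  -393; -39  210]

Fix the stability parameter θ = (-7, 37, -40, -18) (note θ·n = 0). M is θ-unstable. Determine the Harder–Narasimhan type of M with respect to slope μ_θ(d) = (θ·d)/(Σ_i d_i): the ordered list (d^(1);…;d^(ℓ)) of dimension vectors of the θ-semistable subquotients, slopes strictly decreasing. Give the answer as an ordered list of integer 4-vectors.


Barcode: M ≅ I[1,2], I[1,4], I[2,2], I[2,4], I[4,4]. HN layers by μ_θ (3 steps, strictly decreasing):
  μ^(1)=37; μ^(2)=-7; μ^(3)=-18

((0, 2, 0, 0); (2, 2, 2, 2); (0, 0, 0, 1))


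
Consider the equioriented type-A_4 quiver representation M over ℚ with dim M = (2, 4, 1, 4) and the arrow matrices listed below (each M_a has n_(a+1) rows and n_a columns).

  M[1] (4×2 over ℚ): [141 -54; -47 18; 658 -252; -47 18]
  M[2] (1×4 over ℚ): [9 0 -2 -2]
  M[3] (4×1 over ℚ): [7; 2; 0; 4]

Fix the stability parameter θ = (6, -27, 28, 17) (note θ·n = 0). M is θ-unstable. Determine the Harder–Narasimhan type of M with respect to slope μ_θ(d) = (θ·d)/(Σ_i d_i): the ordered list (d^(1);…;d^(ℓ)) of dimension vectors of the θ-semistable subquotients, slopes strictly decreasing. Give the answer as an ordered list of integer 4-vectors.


Via rank(M_{q-1}∘⋯∘M_p): M ≅ I[1,1], I[1,4], I[2,2]^3, I[4,4]^3.
μ_θ-semistable layers: μ^(1)=45/2; μ^(2)=17; μ^(3)=6; μ^(4)=-21/2; μ^(5)=-27

((0, 0, 1, 1); (0, 0, 0, 3); (1, 0, 0, 0); (1, 1, 0, 0); (0, 3, 0, 0))
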